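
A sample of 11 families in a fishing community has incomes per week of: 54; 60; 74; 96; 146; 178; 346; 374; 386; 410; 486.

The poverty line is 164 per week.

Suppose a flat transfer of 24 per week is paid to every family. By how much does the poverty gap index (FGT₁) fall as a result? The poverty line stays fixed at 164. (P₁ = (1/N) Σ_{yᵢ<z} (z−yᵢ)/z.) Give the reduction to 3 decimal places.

0.063

Before: below the line — 54, 60, 74, 96, 146; poverty gap index (FGT₁) = 0.21619.
After the 24 transfer: below the line — 78, 84, 98, 120; poverty gap index (FGT₁) = 0.15299.
Reduction = 0.21619 − 0.15299 = 0.063.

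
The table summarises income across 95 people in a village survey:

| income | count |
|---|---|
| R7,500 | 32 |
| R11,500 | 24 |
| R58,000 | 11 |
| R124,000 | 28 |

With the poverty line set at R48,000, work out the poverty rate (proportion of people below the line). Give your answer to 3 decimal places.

56 of the 95 people have income below R48,000.
H = 56/95 = 0.589.

0.589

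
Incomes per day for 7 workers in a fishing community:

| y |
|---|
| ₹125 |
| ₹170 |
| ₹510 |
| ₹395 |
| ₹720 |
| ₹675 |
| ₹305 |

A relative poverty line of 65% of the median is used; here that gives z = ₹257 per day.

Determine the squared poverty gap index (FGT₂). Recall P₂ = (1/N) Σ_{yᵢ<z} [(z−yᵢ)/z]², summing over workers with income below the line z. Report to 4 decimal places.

0.0541

Poor units: ₹125, ₹170 (q = 2 of N = 7).
Relative gaps: (257−125)/257 = 0.5136; (257−170)/257 = 0.3385.
Squared: 0.2638; 0.1146.
Sum = 0.378401; P₂ = 0.378401 / 7 = 0.0541.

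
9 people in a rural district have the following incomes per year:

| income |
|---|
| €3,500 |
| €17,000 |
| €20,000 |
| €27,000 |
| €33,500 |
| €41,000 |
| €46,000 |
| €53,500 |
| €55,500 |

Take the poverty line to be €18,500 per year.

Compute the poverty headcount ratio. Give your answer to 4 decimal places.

2 of the 9 people have income below €18,500.
H = 2/9 = 0.2222.

0.2222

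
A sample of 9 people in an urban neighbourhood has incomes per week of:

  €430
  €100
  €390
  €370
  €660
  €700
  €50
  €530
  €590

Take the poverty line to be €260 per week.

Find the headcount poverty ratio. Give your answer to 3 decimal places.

0.222

2 of the 9 people have income below €260.
H = 2/9 = 0.222.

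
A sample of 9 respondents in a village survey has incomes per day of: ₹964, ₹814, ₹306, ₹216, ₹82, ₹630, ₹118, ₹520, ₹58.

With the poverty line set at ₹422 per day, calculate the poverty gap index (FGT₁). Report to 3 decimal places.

Below the line: ₹58, ₹82, ₹118, ₹216, ₹306 (q = 5 of N = 9).
Shortfall ratios: (422−58)/422 = 0.8626; (422−82)/422 = 0.8057; (422−118)/422 = 0.7204; (422−216)/422 = 0.4882; (422−306)/422 = 0.2749.
Σ = 3.151659. Dividing by the full population N = 9 gives P₁ = 0.350.

0.350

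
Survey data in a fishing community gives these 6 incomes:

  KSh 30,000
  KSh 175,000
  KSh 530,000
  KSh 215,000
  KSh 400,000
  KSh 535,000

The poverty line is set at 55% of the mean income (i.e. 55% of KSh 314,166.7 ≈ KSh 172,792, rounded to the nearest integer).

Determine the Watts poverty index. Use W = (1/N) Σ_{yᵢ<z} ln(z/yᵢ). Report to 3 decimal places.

0.292

Below the line: KSh 30,000 (q = 1 of N = 6).
ln(z/y) terms: ln(172792/30000) = 1.7509.
W = 1.750891 / 6 = 0.292.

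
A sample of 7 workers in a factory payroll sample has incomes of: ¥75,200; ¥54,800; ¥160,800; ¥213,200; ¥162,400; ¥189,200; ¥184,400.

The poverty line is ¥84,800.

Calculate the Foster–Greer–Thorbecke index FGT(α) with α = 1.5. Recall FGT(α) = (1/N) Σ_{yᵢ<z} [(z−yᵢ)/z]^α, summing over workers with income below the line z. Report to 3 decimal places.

Poor units: ¥54,800, ¥75,200 (q = 2 of N = 7).
Gap ratios (z−y)/z: (84800−54800)/84800 = 0.3538; (84800−75200)/84800 = 0.1132.
Raised to α = 1.5: 0.21042; 0.03809.
Sum = 0.248511; FGT(1.5) = 0.248511 / 7 = 0.036.

0.036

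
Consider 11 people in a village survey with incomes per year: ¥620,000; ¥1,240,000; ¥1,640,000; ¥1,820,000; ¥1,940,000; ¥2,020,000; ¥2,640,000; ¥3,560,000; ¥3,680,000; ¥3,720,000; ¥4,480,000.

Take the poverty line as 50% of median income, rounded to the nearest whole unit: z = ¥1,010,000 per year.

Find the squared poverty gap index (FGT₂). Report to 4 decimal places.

Incomes under z: ¥620,000 (q = 1 of N = 11).
Relative gaps: (1010000−620000)/1010000 = 0.3861.
Squared: 0.1491.
Sum = 0.149103; P₂ = 0.149103 / 11 = 0.0136.

0.0136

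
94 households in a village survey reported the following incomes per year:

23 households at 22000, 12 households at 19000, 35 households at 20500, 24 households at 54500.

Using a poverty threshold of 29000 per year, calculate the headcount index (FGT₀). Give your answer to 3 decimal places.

0.745

70 of the 94 households have income below 29000.
H = 70/94 = 0.745.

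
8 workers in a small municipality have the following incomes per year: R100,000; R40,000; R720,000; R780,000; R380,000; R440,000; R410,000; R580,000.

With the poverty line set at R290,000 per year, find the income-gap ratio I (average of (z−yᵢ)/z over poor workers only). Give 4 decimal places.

0.7586

Below the line: R40,000, R100,000 (q = 2 of N = 8).
Relative gaps: 0.8621, 0.6552; sum = 1.517241.
The income-gap ratio divides by q (the poor only): 1.517241 / 2 = 0.7586.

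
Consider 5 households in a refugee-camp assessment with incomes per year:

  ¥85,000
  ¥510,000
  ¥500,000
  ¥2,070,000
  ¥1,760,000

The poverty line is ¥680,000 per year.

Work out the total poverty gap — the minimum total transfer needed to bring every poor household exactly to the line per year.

Poor units: ¥85,000, ¥500,000, ¥510,000 (q = 3 of N = 5).
Individual gaps: 680000−85000 = 595000; 680000−500000 = 180000; 680000−510000 = 170000.
Aggregate gap = ¥945,000.

¥945,000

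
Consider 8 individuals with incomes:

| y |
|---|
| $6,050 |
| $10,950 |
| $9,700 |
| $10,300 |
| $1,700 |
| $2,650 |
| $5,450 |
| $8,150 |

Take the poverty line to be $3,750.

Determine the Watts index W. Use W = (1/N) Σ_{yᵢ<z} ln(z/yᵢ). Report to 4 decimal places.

Below z: $1,700, $2,650 (q = 2 of N = 8).
Log shortfalls: ln(3750/1700) = 0.7911; ln(3750/2650) = 0.3472.
W = 1.138324 / 8 = 0.1423.

0.1423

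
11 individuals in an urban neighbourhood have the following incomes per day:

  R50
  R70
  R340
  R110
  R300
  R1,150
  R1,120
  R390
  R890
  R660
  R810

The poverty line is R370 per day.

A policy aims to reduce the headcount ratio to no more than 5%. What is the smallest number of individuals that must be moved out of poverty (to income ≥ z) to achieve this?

5

5 of the 11 individuals are poor, so H = 5/11 = 0.455.
A headcount ratio of at most 5% allows at most ⌊0.05 × 11⌋ = 0 poor individuals.
So at least 5 − 0 = 5 must be lifted.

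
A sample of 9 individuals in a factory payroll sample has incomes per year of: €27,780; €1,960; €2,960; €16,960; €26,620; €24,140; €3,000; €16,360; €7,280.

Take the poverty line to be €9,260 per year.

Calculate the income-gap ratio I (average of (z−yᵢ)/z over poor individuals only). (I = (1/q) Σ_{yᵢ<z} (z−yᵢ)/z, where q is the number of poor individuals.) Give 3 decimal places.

Incomes under z: €1,960, €2,960, €3,000, €7,280 (q = 4 of N = 9).
Shortfall ratios (z−y)/z: 0.7883, 0.6803, 0.6760, 0.2138; sum = 2.358531.
I averages over the q = 4 poor units only: 2.358531 / 4 = 0.590.

0.590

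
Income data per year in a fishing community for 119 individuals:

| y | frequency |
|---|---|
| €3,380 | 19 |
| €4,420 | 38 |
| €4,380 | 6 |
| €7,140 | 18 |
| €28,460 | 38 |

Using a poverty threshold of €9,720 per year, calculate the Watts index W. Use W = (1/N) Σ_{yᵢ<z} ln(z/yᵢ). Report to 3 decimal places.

Poor units: 19×€3,380, 6×€4,380, 38×€4,420, 18×€7,140 (q = 81 of N = 119).
Log shortfalls: ln(9720/3380) = 1.0563 (×19); ln(9720/4380) = 0.7971 (×6); ln(9720/4420) = 0.7880 (×38); ln(9720/7140) = 0.3085 (×18).
W = 60.350966 / 119 = 0.507.

0.507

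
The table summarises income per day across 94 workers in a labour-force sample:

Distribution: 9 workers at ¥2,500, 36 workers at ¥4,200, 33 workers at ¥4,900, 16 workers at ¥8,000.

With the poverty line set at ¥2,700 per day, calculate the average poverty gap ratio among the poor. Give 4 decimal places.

Incomes under z: 9×¥2,500 (q = 9 of N = 94).
Shortfall ratios (z−y)/z: 0.0741 (×9); sum = 0.666667.
The income-gap ratio divides by q (the poor only): 0.666667 / 9 = 0.0741.

0.0741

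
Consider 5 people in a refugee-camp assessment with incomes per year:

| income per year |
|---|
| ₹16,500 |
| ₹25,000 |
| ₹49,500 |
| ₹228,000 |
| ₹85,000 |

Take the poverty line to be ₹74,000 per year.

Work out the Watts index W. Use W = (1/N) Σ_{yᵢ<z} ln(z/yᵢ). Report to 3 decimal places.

Poor units: ₹16,500, ₹25,000, ₹49,500 (q = 3 of N = 5).
Log shortfalls: ln(74000/16500) = 1.5007; ln(74000/25000) = 1.0852; ln(74000/49500) = 0.4021.
W = 2.987986 / 5 = 0.598.

0.598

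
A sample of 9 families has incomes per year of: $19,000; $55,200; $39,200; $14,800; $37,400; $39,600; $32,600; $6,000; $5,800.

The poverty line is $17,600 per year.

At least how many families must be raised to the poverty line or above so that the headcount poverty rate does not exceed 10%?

3

3 of the 9 families are poor, so H = 3/9 = 0.333.
A headcount ratio of at most 10% allows at most ⌊0.10 × 9⌋ = 0 poor families.
So at least 3 − 0 = 3 must be lifted.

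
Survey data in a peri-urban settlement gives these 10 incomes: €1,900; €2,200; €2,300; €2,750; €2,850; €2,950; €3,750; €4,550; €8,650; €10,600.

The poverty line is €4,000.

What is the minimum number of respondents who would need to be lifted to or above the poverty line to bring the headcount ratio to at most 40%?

Currently q = 7 of N = 10 are below the line (H = 0.700).
A headcount ratio of at most 40% allows at most ⌊0.40 × 10⌋ = 4 poor respondents.
So at least 7 − 4 = 3 must be lifted.

3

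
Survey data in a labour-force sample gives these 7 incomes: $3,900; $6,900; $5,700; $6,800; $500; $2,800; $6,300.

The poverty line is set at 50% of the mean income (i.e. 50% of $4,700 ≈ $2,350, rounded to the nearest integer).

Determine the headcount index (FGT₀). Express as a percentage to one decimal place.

1 of the 7 individuals have income below $2,350.
H = 1/7 = 14.3%.

14.3%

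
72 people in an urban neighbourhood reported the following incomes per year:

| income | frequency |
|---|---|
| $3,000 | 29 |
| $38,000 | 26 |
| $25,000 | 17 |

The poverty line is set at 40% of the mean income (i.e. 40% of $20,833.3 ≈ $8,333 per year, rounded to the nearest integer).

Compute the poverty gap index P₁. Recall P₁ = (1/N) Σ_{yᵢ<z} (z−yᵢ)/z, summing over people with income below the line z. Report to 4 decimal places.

Poor units: 29×$3,000 (q = 29 of N = 72).
Relative gaps: (8333−3000)/8333 = 0.6400 (×29).
Sum of shortfalls = 18.559582; P₁ averages over all N: 18.559582 / 72 = 0.2578.

0.2578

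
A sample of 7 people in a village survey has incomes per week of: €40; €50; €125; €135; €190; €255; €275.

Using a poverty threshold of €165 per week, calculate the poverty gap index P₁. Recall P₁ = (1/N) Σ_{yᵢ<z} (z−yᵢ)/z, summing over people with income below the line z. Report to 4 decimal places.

Poor units: €40, €50, €125, €135 (q = 4 of N = 7).
Shortfall ratios: (165−40)/165 = 0.7576; (165−50)/165 = 0.6970; (165−125)/165 = 0.2424; (165−135)/165 = 0.1818.
Σ = 1.878788. Dividing by the full population N = 7 gives P₁ = 0.2684.

0.2684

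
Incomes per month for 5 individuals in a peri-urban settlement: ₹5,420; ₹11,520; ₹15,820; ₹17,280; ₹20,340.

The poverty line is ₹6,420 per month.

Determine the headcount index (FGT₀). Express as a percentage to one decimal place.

20.0%

1 of the 5 individuals have income below ₹6,420.
H = 1/5 = 20.0%.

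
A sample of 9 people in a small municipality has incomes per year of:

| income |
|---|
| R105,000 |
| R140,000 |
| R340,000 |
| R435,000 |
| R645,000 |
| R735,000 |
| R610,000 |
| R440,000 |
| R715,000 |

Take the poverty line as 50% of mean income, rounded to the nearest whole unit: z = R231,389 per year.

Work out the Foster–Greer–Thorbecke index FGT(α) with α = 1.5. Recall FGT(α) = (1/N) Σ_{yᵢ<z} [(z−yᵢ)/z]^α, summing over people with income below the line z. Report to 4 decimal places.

Poor units: R105,000, R140,000 (q = 2 of N = 9).
Normalized shortfalls: (231389−105000)/231389 = 0.5462; (231389−140000)/231389 = 0.3950.
Raised to α = 1.5: 0.40369; 0.24821.
Sum = 0.651906; FGT(1.5) = 0.651906 / 9 = 0.0724.

0.0724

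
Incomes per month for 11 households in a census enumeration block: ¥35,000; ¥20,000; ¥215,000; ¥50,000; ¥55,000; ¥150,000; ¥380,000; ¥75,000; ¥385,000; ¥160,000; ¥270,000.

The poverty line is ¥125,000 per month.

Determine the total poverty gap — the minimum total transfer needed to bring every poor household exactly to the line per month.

Below z: ¥20,000, ¥35,000, ¥50,000, ¥55,000, ¥75,000 (q = 5 of N = 11).
Individual gaps: 125000−20000 = 105000; 125000−35000 = 90000; 125000−50000 = 75000; 125000−55000 = 70000; 125000−75000 = 50000.
Aggregate gap = ¥390,000.

¥390,000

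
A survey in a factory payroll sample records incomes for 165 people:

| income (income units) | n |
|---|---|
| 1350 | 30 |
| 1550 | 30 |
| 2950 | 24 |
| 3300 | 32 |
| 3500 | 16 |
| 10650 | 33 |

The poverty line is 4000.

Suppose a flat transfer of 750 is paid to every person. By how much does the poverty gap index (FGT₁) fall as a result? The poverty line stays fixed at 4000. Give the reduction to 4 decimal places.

0.1415

Before: below the line — 30×1350, 30×1550, 24×2950, 32×3300, 16×3500; poverty gap index (FGT₁) = 0.316061.
After the 750 transfer: below the line — 30×2100, 30×2300, 24×3700; poverty gap index (FGT₁) = 0.174545.
Reduction = 0.316061 − 0.174545 = 0.1415.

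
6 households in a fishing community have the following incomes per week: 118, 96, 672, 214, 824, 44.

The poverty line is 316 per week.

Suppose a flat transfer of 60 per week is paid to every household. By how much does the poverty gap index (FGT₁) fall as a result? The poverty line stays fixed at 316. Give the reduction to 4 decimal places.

0.1266

Before: below the line — 44, 96, 118, 214; poverty gap index (FGT₁) = 0.417722.
After the 60 transfer: below the line — 104, 156, 178, 274; poverty gap index (FGT₁) = 0.291139.
Reduction = 0.417722 − 0.291139 = 0.1266.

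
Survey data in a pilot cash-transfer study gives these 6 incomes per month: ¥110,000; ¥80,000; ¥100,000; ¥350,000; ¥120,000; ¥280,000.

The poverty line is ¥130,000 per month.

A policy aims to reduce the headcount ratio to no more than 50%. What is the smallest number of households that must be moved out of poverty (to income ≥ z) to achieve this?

1

4 of the 6 households are poor, so H = 4/6 = 0.667.
A headcount ratio of at most 50% allows at most ⌊0.50 × 6⌋ = 3 poor households.
So at least 4 − 3 = 1 must be lifted.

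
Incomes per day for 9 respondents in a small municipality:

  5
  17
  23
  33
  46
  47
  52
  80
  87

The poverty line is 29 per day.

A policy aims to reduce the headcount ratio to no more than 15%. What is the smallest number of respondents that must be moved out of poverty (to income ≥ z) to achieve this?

3 of the 9 respondents are poor, so H = 3/9 = 0.333.
A headcount ratio of at most 15% allows at most ⌊0.15 × 9⌋ = 1 poor respondents.
So at least 3 − 1 = 2 must be lifted.

2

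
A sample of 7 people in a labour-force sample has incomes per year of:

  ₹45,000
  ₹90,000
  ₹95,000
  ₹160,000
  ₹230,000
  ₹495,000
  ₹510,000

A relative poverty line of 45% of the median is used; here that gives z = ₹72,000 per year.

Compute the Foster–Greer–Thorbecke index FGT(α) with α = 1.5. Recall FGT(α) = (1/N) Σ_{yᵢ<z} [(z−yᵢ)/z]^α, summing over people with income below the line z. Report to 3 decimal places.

Incomes under z: ₹45,000 (q = 1 of N = 7).
Shortfall ratios: (72000−45000)/72000 = 0.3750.
Raised to α = 1.5: 0.22964.
Sum = 0.229640; FGT(1.5) = 0.229640 / 7 = 0.033.

0.033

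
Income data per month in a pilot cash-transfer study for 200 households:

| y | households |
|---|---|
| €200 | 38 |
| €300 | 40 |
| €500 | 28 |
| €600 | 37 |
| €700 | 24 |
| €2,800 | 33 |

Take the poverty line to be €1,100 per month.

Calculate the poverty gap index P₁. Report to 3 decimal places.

Below z: 38×€200, 40×€300, 28×€500, 37×€600, 24×€700 (q = 167 of N = 200).
Relative gaps: (1100−200)/1100 = 0.8182 (×38); (1100−300)/1100 = 0.7273 (×40); (1100−500)/1100 = 0.5455 (×28); (1100−600)/1100 = 0.4545 (×37); (1100−700)/1100 = 0.3636 (×24).
Σ = 101.000000. Dividing by the full population N = 200 gives P₁ = 0.505.

0.505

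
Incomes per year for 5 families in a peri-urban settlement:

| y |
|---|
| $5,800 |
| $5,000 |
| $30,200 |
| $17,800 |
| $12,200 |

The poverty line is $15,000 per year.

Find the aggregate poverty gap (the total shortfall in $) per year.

Below z: $5,000, $5,800, $12,200 (q = 3 of N = 5).
Individual gaps: 15000−5000 = 10000; 15000−5800 = 9200; 15000−12200 = 2800.
Aggregate gap = $22,000.

$22,000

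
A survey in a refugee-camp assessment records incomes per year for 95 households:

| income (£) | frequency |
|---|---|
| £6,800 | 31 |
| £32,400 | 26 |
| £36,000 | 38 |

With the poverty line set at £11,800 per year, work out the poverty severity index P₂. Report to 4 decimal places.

Below z: 31×£6,800 (q = 31 of N = 95).
Normalized shortfalls: (11800−6800)/11800 = 0.4237 (×31).
Squared: 0.1795 (×31).
Sum = 5.565929; P₂ = 5.565929 / 95 = 0.0586.

0.0586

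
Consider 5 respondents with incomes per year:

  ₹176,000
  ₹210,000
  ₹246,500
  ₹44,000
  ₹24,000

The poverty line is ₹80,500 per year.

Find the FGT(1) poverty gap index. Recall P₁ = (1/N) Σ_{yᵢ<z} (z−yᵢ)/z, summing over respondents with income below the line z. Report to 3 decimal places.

Below the line: ₹24,000, ₹44,000 (q = 2 of N = 5).
Gap ratios (z−y)/z: (80500−24000)/80500 = 0.7019; (80500−44000)/80500 = 0.4534.
Sum of shortfalls = 1.155280; P₁ averages over all N: 1.155280 / 5 = 0.231.

0.231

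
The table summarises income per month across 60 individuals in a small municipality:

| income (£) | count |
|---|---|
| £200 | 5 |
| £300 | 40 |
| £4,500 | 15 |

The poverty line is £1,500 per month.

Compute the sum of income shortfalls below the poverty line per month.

£54,500

Below z: 5×£200, 40×£300 (q = 45 of N = 60).
Individual gaps: 5×(1500−200) = 6500; 40×(1500−300) = 48000.
Aggregate gap = £54,500.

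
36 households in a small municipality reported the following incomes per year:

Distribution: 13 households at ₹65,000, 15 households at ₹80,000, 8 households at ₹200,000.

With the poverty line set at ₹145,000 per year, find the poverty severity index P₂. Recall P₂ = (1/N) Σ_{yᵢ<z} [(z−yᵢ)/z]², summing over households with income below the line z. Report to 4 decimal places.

Below the line: 13×₹65,000, 15×₹80,000 (q = 28 of N = 36).
Normalized shortfalls: (145000−65000)/145000 = 0.5517 (×13); (145000−80000)/145000 = 0.4483 (×15).
Squared: 0.3044 (×13); 0.2010 (×15).
Sum = 6.971463; P₂ = 6.971463 / 36 = 0.1937.

0.1937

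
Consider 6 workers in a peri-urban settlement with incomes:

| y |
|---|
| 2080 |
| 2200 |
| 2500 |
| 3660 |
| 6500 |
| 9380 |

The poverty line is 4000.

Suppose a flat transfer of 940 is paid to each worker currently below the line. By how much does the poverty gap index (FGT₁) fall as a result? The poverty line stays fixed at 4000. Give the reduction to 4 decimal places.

Before: below the line — 2080, 2200, 2500, 3660; poverty gap index (FGT₁) = 0.231667.
After the 940 transfer: below the line — 3020, 3140, 3440; poverty gap index (FGT₁) = 0.100000.
Reduction = 0.231667 − 0.100000 = 0.1317.

0.1317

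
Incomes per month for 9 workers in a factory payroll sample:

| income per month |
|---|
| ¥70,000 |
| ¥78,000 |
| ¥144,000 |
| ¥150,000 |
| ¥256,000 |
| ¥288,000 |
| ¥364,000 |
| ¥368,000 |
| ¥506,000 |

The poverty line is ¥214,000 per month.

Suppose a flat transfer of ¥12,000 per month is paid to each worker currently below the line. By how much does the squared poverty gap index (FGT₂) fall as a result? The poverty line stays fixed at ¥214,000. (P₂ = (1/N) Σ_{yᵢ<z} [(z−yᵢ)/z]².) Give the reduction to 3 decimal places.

Before: below the line — ¥70,000, ¥78,000, ¥144,000, ¥150,000; squared poverty gap index (FGT₂) = 0.11701.
After the ¥12,000 transfer: below the line — ¥82,000, ¥90,000, ¥156,000, ¥162,000; squared poverty gap index (FGT₂) = 0.09430.
Reduction = 0.11701 − 0.09430 = 0.023.

0.023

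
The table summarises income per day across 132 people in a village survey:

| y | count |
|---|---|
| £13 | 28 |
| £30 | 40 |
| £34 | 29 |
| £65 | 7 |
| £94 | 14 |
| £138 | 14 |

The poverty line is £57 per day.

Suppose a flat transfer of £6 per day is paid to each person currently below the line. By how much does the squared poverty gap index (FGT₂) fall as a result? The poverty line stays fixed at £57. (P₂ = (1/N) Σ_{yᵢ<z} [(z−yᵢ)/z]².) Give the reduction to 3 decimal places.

0.075

Before: below the line — 28×£13, 40×£30, 29×£34; squared poverty gap index (FGT₂) = 0.23016.
After the £6 transfer: below the line — 28×£19, 40×£36, 29×£40; squared poverty gap index (FGT₂) = 0.15495.
Reduction = 0.23016 − 0.15495 = 0.075.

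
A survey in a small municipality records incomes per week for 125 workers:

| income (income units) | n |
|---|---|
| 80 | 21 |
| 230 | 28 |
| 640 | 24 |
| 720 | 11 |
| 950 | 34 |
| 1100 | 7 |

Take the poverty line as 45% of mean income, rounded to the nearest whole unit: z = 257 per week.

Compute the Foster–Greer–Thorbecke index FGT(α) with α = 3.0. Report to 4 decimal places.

0.0551

Below the line: 21×80, 28×230 (q = 49 of N = 125).
Relative gaps: (257−80)/257 = 0.6887 (×21); (257−230)/257 = 0.1051 (×28).
Raised to α = 3.0: 0.32668 (×21); 0.00116 (×28).
Sum = 6.892714; FGT(3.0) = 6.892714 / 125 = 0.0551.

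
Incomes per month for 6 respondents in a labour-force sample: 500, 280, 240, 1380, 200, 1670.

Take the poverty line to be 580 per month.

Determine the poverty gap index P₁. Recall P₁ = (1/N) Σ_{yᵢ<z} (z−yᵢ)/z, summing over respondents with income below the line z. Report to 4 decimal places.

Below z: 200, 240, 280, 500 (q = 4 of N = 6).
Gap ratios (z−y)/z: (580−200)/580 = 0.6552; (580−240)/580 = 0.5862; (580−280)/580 = 0.5172; (580−500)/580 = 0.1379.
Sum of shortfalls = 1.896552; P₁ averages over all N: 1.896552 / 6 = 0.3161.

0.3161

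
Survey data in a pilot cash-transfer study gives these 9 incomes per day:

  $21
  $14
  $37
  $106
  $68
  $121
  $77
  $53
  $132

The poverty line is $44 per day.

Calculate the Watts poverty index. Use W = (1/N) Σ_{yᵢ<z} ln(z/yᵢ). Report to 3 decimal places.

Poor units: $14, $21, $37 (q = 3 of N = 9).
Log shortfalls: ln(44/14) = 1.1451; ln(44/21) = 0.7397; ln(44/37) = 0.1733.
W = 2.058071 / 9 = 0.229.

0.229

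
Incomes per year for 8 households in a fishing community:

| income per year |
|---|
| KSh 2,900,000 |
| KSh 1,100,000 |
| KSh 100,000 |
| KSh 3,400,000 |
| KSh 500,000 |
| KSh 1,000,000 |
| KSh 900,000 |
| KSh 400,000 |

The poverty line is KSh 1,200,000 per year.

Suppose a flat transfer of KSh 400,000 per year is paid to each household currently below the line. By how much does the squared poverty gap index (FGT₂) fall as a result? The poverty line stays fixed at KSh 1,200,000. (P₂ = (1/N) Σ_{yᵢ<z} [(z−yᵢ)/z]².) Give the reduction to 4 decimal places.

Before: below the line — KSh 100,000, KSh 400,000, KSh 500,000, KSh 900,000, KSh 1,000,000, KSh 1,100,000; squared poverty gap index (FGT₂) = 0.215278.
After the KSh 400,000 transfer: below the line — KSh 500,000, KSh 800,000, KSh 900,000; squared poverty gap index (FGT₂) = 0.064236.
Reduction = 0.215278 − 0.064236 = 0.1510.

0.1510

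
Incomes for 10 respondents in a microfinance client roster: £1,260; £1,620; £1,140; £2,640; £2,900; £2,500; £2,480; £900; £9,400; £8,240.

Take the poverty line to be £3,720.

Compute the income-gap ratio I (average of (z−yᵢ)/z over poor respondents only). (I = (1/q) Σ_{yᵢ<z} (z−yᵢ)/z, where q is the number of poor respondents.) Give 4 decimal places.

0.4812

Poor units: £900, £1,140, £1,260, £1,620, £2,480, £2,500, £2,640, £2,900 (q = 8 of N = 10).
Relative gaps: 0.7581, 0.6935, 0.6613, 0.5645, 0.3333, 0.3280, 0.2903, 0.2204; sum = 3.849462.
I averages over the q = 8 poor units only: 3.849462 / 8 = 0.4812.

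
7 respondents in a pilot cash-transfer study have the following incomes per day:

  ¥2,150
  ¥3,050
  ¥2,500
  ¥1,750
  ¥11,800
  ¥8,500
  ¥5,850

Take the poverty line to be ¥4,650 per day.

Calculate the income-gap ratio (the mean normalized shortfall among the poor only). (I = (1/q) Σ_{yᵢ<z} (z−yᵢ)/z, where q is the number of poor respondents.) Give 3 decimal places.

Poor units: ¥1,750, ¥2,150, ¥2,500, ¥3,050 (q = 4 of N = 7).
Relative gaps: 0.6237, 0.5376, 0.4624, 0.3441; sum = 1.967742.
I averages over the q = 4 poor units only: 1.967742 / 4 = 0.492.

0.492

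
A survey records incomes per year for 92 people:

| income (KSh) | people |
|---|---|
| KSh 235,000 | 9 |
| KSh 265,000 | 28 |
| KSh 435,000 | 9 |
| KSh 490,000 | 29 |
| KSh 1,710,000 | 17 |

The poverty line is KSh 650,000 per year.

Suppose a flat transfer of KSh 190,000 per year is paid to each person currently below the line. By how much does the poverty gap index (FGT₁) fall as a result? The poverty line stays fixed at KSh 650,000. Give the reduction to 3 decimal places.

0.224

Before: below the line — 9×KSh 235,000, 28×KSh 265,000, 9×KSh 435,000, 29×KSh 490,000; poverty gap index (FGT₁) = 0.35268.
After the KSh 190,000 transfer: below the line — 9×KSh 425,000, 28×KSh 455,000, 9×KSh 625,000; poverty gap index (FGT₁) = 0.12893.
Reduction = 0.35268 − 0.12893 = 0.224.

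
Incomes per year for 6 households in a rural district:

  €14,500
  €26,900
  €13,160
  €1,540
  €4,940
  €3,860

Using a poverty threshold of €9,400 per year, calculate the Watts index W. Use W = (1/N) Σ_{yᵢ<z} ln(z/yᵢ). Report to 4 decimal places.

Below the line: €1,540, €3,860, €4,940 (q = 3 of N = 6).
Log shortfalls: ln(9400/1540) = 1.8089; ln(9400/3860) = 0.8900; ln(9400/4940) = 0.6433.
W = 3.342314 / 6 = 0.5571.

0.5571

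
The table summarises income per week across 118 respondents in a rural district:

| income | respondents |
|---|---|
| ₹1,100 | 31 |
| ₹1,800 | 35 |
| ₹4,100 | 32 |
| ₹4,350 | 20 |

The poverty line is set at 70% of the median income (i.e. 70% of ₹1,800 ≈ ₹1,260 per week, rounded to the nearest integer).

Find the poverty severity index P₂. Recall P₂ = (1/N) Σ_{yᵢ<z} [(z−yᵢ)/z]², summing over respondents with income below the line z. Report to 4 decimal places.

0.0042

Below z: 31×₹1,100 (q = 31 of N = 118).
Normalized shortfalls: (1260−1100)/1260 = 0.1270 (×31).
Squared: 0.0161 (×31).
Sum = 0.499874; P₂ = 0.499874 / 118 = 0.0042.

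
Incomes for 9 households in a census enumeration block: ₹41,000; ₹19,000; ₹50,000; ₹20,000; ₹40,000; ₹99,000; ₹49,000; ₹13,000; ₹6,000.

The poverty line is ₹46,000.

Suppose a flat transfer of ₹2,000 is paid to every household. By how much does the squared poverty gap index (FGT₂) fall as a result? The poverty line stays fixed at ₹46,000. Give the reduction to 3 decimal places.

0.028

Before: below the line — ₹6,000, ₹13,000, ₹19,000, ₹20,000, ₹40,000, ₹41,000; squared poverty gap index (FGT₂) = 0.21818.
After the ₹2,000 transfer: below the line — ₹8,000, ₹15,000, ₹21,000, ₹22,000, ₹42,000, ₹43,000; squared poverty gap index (FGT₂) = 0.19066.
Reduction = 0.21818 − 0.19066 = 0.028.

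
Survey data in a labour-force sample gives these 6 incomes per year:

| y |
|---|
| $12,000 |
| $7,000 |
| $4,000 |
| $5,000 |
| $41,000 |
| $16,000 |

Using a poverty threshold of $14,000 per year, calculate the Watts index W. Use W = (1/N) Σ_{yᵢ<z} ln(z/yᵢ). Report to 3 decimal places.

0.522

Below the line: $4,000, $5,000, $7,000, $12,000 (q = 4 of N = 6).
Log shortfalls: ln(14000/4000) = 1.2528; ln(14000/5000) = 1.0296; ln(14000/7000) = 0.6931; ln(14000/12000) = 0.1542.
W = 3.129680 / 6 = 0.522.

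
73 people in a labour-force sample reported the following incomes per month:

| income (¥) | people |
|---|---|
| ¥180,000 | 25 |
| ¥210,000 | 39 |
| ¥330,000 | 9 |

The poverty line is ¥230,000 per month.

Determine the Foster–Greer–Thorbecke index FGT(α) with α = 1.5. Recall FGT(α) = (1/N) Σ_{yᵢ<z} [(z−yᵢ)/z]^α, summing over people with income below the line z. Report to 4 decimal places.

0.0484

Incomes under z: 25×¥180,000, 39×¥210,000 (q = 64 of N = 73).
Normalized shortfalls: (230000−180000)/230000 = 0.2174 (×25); (230000−210000)/230000 = 0.0870 (×39).
Raised to α = 1.5: 0.10136 (×25); 0.02564 (×39).
Sum = 3.534022; FGT(1.5) = 3.534022 / 73 = 0.0484.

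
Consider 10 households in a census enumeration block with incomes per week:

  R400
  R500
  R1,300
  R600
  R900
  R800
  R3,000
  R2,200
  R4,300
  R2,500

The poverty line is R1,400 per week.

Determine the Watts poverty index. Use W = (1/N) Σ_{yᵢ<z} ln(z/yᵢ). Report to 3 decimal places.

Below the line: R400, R500, R600, R800, R900, R1,300 (q = 6 of N = 10).
ln(z/y) terms: ln(1400/400) = 1.2528; ln(1400/500) = 1.0296; ln(1400/600) = 0.8473; ln(1400/800) = 0.5596; ln(1400/900) = 0.4418; ln(1400/1300) = 0.0741.
W = 4.205237 / 10 = 0.421.

0.421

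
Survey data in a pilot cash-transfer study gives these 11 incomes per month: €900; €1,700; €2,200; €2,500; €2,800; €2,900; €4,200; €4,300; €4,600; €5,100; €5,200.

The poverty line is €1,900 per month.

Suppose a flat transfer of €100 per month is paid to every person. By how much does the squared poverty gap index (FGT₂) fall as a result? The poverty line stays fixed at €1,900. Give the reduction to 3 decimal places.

0.006

Before: below the line — €900, €1,700; squared poverty gap index (FGT₂) = 0.02619.
After the €100 transfer: below the line — €1,000, €1,800; squared poverty gap index (FGT₂) = 0.02065.
Reduction = 0.02619 − 0.02065 = 0.006.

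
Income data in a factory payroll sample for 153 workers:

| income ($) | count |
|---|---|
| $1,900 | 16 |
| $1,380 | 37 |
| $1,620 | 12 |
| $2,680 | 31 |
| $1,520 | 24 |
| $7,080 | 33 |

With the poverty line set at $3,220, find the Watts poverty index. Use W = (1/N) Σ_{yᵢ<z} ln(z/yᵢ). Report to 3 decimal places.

0.469

Below z: 37×$1,380, 24×$1,520, 12×$1,620, 16×$1,900, 31×$2,680 (q = 120 of N = 153).
ln(z/y) terms: ln(3220/1380) = 0.8473 (×37); ln(3220/1520) = 0.7507 (×24); ln(3220/1620) = 0.6870 (×12); ln(3220/1900) = 0.5275 (×16); ln(3220/2680) = 0.1836 (×31).
W = 71.740529 / 153 = 0.469.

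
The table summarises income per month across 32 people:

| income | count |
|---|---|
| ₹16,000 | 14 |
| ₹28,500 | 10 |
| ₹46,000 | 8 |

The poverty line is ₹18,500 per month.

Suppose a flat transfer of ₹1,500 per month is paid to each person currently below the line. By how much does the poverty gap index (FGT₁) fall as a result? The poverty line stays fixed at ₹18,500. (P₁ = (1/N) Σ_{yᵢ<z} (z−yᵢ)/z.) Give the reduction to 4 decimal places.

Before: below the line — 14×₹16,000; poverty gap index (FGT₁) = 0.059122.
After the ₹1,500 transfer: below the line — 14×₹17,500; poverty gap index (FGT₁) = 0.023649.
Reduction = 0.059122 − 0.023649 = 0.0355.

0.0355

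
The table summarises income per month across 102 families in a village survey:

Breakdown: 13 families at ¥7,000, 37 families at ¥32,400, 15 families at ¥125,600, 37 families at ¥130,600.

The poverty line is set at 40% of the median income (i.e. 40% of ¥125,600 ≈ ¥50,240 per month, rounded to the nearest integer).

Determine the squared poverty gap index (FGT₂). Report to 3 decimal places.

Below z: 13×¥7,000, 37×¥32,400 (q = 50 of N = 102).
Gap ratios (z−y)/z: (50240−7000)/50240 = 0.8607 (×13); (50240−32400)/50240 = 0.3551 (×37).
Squared: 0.7408 (×13); 0.1261 (×37).
Sum = 14.295195; P₂ = 14.295195 / 102 = 0.140.

0.140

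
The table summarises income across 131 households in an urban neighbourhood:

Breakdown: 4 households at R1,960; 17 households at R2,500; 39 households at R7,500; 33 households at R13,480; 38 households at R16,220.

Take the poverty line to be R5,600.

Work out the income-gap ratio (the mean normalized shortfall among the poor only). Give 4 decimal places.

0.5719

Below z: 4×R1,960, 17×R2,500 (q = 21 of N = 131).
Shortfall ratios (z−y)/z: 0.6500 (×4), 0.5536 (×17); sum = 12.010714.
The income-gap ratio divides by q (the poor only): 12.010714 / 21 = 0.5719.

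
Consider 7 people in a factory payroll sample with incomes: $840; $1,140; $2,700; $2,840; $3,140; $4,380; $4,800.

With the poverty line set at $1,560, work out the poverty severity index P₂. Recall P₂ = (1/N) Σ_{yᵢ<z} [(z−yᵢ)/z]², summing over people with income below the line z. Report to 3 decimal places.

0.041

Incomes under z: $840, $1,140 (q = 2 of N = 7).
Relative gaps: (1560−840)/1560 = 0.4615; (1560−1140)/1560 = 0.2692.
Squared: 0.2130; 0.0725.
Sum = 0.285503; P₂ = 0.285503 / 7 = 0.041.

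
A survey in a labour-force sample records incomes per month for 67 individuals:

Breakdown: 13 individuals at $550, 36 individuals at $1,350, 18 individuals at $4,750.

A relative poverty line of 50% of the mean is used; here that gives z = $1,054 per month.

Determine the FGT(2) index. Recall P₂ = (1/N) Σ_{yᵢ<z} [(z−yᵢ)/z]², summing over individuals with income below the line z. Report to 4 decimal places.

Below the line: 13×$550 (q = 13 of N = 67).
Shortfall ratios: (1054−550)/1054 = 0.4782 (×13).
Squared: 0.2287 (×13).
Sum = 2.972509; P₂ = 2.972509 / 67 = 0.0444.

0.0444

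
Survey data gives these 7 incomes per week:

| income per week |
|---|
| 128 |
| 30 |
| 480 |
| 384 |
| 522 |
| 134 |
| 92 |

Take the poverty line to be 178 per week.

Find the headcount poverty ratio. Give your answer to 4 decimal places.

0.5714

4 of the 7 individuals have income below 178.
H = 4/7 = 0.5714.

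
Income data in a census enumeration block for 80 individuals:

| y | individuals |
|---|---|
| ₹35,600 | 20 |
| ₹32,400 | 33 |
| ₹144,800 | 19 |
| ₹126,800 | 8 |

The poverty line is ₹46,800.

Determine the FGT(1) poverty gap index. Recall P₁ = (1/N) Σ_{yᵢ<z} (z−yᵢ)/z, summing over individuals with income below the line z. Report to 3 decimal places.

0.187

Incomes under z: 33×₹32,400, 20×₹35,600 (q = 53 of N = 80).
Gap ratios (z−y)/z: (46800−32400)/46800 = 0.3077 (×33); (46800−35600)/46800 = 0.2393 (×20).
Sum of shortfalls = 14.940171; P₁ averages over all N: 14.940171 / 80 = 0.187.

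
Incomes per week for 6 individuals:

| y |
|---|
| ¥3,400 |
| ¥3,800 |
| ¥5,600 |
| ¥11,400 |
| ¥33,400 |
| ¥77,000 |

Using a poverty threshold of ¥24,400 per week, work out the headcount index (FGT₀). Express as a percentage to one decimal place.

4 of the 6 individuals have income below ¥24,400.
H = 4/6 = 66.7%.

66.7%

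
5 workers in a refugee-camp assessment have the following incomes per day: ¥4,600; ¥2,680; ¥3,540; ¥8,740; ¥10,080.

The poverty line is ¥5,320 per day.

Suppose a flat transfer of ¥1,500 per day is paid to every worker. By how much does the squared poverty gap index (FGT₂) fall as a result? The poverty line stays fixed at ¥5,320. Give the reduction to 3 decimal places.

Before: below the line — ¥2,680, ¥3,540, ¥4,600; squared poverty gap index (FGT₂) = 0.07530.
After the ¥1,500 transfer: below the line — ¥4,180, ¥5,040; squared poverty gap index (FGT₂) = 0.00974.
Reduction = 0.07530 − 0.00974 = 0.066.

0.066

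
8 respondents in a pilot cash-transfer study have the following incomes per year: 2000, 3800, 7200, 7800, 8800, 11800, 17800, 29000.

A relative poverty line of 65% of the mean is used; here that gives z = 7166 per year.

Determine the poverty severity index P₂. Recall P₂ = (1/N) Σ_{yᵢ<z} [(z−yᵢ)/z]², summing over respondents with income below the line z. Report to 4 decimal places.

0.0925

Below the line: 2000, 3800 (q = 2 of N = 8).
Relative gaps: (7166−2000)/7166 = 0.7209; (7166−3800)/7166 = 0.4697.
Squared: 0.5197; 0.2206.
Sum = 0.740338; P₂ = 0.740338 / 8 = 0.0925.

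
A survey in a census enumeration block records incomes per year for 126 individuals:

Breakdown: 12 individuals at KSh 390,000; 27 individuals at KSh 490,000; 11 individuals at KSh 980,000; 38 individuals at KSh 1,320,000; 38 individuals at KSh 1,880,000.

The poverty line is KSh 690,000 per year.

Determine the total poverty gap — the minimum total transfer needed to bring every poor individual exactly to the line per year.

Poor units: 12×KSh 390,000, 27×KSh 490,000 (q = 39 of N = 126).
Individual gaps: 12×(690000−390000) = 3600000; 27×(690000−490000) = 5400000.
Aggregate gap = KSh 9,000,000.

KSh 9,000,000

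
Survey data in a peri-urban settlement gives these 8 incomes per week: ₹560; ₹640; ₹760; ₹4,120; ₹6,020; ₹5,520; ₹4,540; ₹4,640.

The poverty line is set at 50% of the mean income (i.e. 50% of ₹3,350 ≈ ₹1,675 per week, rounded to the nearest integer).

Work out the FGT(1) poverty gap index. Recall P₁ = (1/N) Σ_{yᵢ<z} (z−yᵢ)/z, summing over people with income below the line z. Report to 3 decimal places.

0.229

Below z: ₹560, ₹640, ₹760 (q = 3 of N = 8).
Shortfall ratios: (1675−560)/1675 = 0.6657; (1675−640)/1675 = 0.6179; (1675−760)/1675 = 0.5463.
Sum of shortfalls = 1.829851; P₁ averages over all N: 1.829851 / 8 = 0.229.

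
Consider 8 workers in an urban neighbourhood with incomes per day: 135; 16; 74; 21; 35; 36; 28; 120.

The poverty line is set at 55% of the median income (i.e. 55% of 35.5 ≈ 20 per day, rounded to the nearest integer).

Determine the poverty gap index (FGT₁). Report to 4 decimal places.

Below the line: 16 (q = 1 of N = 8).
Relative gaps: (20−16)/20 = 0.2000.
Σ = 0.200000. Dividing by the full population N = 8 gives P₁ = 0.0250.

0.0250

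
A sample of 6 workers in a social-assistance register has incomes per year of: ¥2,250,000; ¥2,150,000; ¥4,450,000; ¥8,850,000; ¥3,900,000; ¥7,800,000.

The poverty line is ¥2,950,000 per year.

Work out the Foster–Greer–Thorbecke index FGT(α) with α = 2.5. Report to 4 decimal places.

0.0110

Below the line: ¥2,150,000, ¥2,250,000 (q = 2 of N = 6).
Gap ratios (z−y)/z: (2950000−2150000)/2950000 = 0.2712; (2950000−2250000)/2950000 = 0.2373.
Raised to α = 2.5: 0.03830; 0.02743.
Sum = 0.065725; FGT(2.5) = 0.065725 / 6 = 0.0110.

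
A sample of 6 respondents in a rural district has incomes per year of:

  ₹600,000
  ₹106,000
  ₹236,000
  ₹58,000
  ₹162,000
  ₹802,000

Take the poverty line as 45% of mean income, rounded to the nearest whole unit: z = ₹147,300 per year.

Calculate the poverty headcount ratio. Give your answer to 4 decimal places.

0.3333

2 of the 6 respondents have income below ₹147,300.
H = 2/6 = 0.3333.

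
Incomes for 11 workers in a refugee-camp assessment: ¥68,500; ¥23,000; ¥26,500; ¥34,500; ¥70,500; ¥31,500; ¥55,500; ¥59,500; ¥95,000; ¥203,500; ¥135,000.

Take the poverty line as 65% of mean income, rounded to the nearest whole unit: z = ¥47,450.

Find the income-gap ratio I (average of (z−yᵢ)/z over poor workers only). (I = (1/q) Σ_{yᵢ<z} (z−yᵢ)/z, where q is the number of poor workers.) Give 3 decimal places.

0.391

Incomes under z: ¥23,000, ¥26,500, ¥31,500, ¥34,500 (q = 4 of N = 11).
Relative gaps: 0.5153, 0.4415, 0.3361, 0.2729; sum = 1.565859.
I averages over the q = 4 poor units only: 1.565859 / 4 = 0.391.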